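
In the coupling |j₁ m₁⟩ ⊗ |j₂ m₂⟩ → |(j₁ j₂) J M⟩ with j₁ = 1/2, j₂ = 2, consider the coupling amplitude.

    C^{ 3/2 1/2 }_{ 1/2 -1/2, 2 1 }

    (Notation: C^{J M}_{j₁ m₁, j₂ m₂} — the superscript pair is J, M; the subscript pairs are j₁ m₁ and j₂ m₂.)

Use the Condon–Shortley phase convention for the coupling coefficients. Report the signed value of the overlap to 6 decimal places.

-0.774597  (= −√(3/5))

triangle: 1!×0!×3!/5! = 6/120
(j±m)!: 0!×1!×3!×1!×2!×1! = 12
prefactor² = (2J+1)×Δ×N² = 12/5
  k=1: −1/(1!×0!×0!×2!×0!×1!) = -1/2
Σ = -1/2  ⇒  CG² = 12/5×(-1/2)² = 3/5
CG = −√(3/5) = -0.774597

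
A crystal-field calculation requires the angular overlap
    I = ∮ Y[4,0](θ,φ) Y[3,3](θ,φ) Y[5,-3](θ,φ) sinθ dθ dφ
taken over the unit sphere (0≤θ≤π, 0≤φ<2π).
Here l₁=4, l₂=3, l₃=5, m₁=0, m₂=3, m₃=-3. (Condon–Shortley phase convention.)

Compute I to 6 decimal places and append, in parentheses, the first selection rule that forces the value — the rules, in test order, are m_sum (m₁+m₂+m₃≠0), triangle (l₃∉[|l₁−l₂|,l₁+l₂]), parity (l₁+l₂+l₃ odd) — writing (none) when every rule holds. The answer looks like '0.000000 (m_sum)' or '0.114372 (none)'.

Checks pass: Σm=0; 12 even; l₃=5∈[1,7].
(2·4+1)(2·3+1)(2·5+1) = 693
Δ: 2! 6! 4! / 13! → 1/180180
sum: t=0:+1/576 t=1:−1/144 t=2:+1/576 = -1/288
3j²(4 3 5; 0 0 0) = Δ·Π!·Σ² = 20/1001  (sign +1)
sum: t=2:+1/2304 = 1/2304
3j²(4 3 5; 0 3 -3) = Δ·Π!·Σ² = 5/143  (sign +1)
combine: 4πI² = 693·20/1001·5/143 = 900/1859
take √, sign +1: I = 0.19628026
No selection rule forces the value: the integral is nonzero (none).

0.196280 (none)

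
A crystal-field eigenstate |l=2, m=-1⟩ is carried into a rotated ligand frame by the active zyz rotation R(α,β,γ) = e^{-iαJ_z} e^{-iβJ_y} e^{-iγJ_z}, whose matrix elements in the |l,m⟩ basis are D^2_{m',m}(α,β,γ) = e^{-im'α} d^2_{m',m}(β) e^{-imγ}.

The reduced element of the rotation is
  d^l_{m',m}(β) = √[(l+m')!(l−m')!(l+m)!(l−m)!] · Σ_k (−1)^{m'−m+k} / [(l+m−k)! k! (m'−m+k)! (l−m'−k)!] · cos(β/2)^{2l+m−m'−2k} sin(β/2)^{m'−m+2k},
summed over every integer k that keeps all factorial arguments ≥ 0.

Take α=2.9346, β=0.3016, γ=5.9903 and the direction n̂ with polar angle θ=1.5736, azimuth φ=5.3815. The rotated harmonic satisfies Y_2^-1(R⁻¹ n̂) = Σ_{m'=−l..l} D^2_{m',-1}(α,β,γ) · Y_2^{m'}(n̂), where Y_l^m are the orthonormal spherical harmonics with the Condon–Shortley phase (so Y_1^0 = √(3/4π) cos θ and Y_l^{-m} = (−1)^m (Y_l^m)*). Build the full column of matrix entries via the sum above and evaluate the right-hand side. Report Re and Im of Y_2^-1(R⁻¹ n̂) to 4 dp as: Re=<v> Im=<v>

Re=0.1581 Im=0.0716

Need the full column D^2_{m',-1} for m'=−2..2 at α=2.9346, β=0.3016, γ=5.9903.
cos(β/2)=0.988651, sin(β/2)=0.150229
d^2_{-2,-1}: single k=1 term ⇒ +0.290344;  D = +0.220777-0.188566i
d^2_{-1,-1}: k∈[0..1] ⇒ +0.955372 -0.066178 = +0.889193;  D = -0.780393+0.426207i
d^2_{0,-1}: k∈[0..1] ⇒ -0.355598 +0.008211 = -0.347387;  D = -0.332593+0.100296i
d^2_{1,-1}: k∈[0..1] ⇒ +0.066178 -0.000509 = +0.065669;  D = -0.065427+0.005634i
d^2_{2,-1}: single k=0 term ⇒ -0.006704;  D = -0.006655-0.000810i
Y_2^{m'}(θ=1.5736,φ=5.3815) and Σ D·Y over m':
  (+0.2208-0.1886i)·(-0.0890+0.3759i)  (-0.7804+0.4262i)·(-0.0013-0.0017i)  (-0.3326+0.1003i)·(-0.3154+0.0000i)  (-0.0654+0.0056i)·(+0.0013-0.0017i)  (-0.0067-0.0008i)·(-0.0890-0.3759i)
Y_2^-1(R⁻¹ n̂) = +0.158098+0.071585i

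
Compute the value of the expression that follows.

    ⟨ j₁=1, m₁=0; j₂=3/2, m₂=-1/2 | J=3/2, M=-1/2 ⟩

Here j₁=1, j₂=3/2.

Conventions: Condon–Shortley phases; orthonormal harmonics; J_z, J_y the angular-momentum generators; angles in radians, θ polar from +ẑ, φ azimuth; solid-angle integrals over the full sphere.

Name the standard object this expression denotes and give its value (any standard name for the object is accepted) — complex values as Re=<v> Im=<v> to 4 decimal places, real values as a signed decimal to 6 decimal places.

Clebsch–Gordan coefficient, +√(1/15) ≈ +0.258199

This is a Clebsch–Gordan (vector-coupling) coefficient.
√[4·1!1!2!/5! · 1!1!1!2!1!2!] = √(4/15)
  +(−1)^0/∏(0,1,1,1,0,1)! = 1  (running 1)
  +(−1)^1/∏(1,0,0,0,1,2)! = -1/2  (running 1/2)
⟨..|..⟩ = √(4/15)·(1/2) = +0.258199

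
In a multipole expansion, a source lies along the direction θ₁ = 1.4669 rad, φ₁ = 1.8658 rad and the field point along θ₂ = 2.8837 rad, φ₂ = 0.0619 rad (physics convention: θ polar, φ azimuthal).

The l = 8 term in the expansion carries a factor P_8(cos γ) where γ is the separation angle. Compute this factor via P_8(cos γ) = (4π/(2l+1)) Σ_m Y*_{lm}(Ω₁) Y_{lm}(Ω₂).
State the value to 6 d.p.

Addition theorem: P_8(cos γ) = (4π/17) Σ_m Y*_{lm}(Ω₁) Y_{lm}(Ω₂), m = −8…8:
  [-8]  conj(Y_{8,-8})(Ω₁) = -0.35037 + 0.34769j ; Y_{8,-8}(Ω₂) = 0.00001 - 0.00000j ; Δ = -0.00000 + 0.00000j
  [-7]  conj(Y_{8,-7})(Ω₁) = 0.18124 + 0.09766j ; Y_{8,-7}(Ω₂) = -0.00013 + 0.00006j ; Δ = -0.00003 - 0.00000j
  [-6]  conj(Y_{8,-6})(Ω₁) = -0.06048 + 0.29957j ; Y_{8,-6}(Ω₂) = 0.00126 - 0.00049j ; Δ = 0.00007 + 0.00041j
  [-5]  conj(Y_{8,-5})(Ω₁) = 0.23194 - 0.02228j ; Y_{8,-5}(Ω₂) = -0.00891 + 0.00285j ; Δ = -0.00200 + 0.00086j
  [-4]  conj(Y_{8,-4})(Ω₁) = 0.09179 + 0.22280j ; Y_{8,-4}(Ω₂) = 0.04650 - 0.01176j ; Δ = 0.00689 + 0.00928j
  [-3]  conj(Y_{8,-3})(Ω₁) = 0.18796 - 0.15380j ; Y_{8,-3}(Ω₂) = -0.17602 + 0.03307j ; Δ = -0.02800 + 0.03329j
  [-2]  conj(Y_{8,-2})(Ω₁) = 0.17537 + 0.11742j ; Y_{8,-2}(Ω₂) = 0.45227 - 0.05628j ; Δ = 0.08592 + 0.04324j
  [-1]  conj(Y_{8,-1})(Ω₁) = 0.07162 - 0.23570j ; Y_{8,-1}(Ω₂) = -0.65092 + 0.04034j ; Δ = -0.03711 + 0.15631j
  [+0]  conj(Y_{8,0})(Ω₁) = 0.20204 + 0.00000j ; Y_{8,0}(Ω₂) = 0.13340 + 0.00000j ; Δ = 0.02695 + 0.00000j
  [+1]  conj(Y_{8,1})(Ω₁) = -0.07162 - 0.23570j ; Y_{8,1}(Ω₂) = 0.65092 + 0.04034j ; Δ = -0.03711 - 0.15631j
  [+2]  conj(Y_{8,2})(Ω₁) = 0.17537 - 0.11742j ; Y_{8,2}(Ω₂) = 0.45227 + 0.05628j ; Δ = 0.08592 - 0.04324j
  [+3]  conj(Y_{8,3})(Ω₁) = -0.18796 - 0.15380j ; Y_{8,3}(Ω₂) = 0.17602 + 0.03307j ; Δ = -0.02800 - 0.03329j
  [+4]  conj(Y_{8,4})(Ω₁) = 0.09179 - 0.22280j ; Y_{8,4}(Ω₂) = 0.04650 + 0.01176j ; Δ = 0.00689 - 0.00928j
  [+5]  conj(Y_{8,5})(Ω₁) = -0.23194 - 0.02228j ; Y_{8,5}(Ω₂) = 0.00891 + 0.00285j ; Δ = -0.00200 - 0.00086j
  [+6]  conj(Y_{8,6})(Ω₁) = -0.06048 - 0.29957j ; Y_{8,6}(Ω₂) = 0.00126 + 0.00049j ; Δ = 0.00007 - 0.00041j
  [+7]  conj(Y_{8,7})(Ω₁) = -0.18124 + 0.09766j ; Y_{8,7}(Ω₂) = 0.00013 + 0.00006j ; Δ = -0.00003 + 0.00000j
  [+8]  conj(Y_{8,8})(Ω₁) = -0.35037 - 0.34769j ; Y_{8,8}(Ω₂) = 0.00001 + 0.00000j ; Δ = -0.00000 - 0.00000j
Σ over m = 0.07842 + 0.00000j; ×(4π/17) → 0.05797 + 0.00000j. Real part: 0.057970

0.057970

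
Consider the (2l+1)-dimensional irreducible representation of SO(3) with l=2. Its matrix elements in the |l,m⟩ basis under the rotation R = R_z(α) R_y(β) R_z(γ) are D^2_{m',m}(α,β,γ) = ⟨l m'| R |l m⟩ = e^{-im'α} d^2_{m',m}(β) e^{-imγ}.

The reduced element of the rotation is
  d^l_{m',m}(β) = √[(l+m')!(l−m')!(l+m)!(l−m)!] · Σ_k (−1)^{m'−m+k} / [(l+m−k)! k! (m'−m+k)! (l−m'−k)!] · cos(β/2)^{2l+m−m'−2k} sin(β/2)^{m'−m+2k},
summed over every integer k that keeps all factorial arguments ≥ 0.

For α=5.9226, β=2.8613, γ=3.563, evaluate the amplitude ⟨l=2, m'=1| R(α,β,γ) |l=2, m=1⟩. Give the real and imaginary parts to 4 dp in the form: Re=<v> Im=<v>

First d^2_{1,1}(β=2.8613), then the phase factors e^{-i(1)α} and e^{-i(1)γ}:
Half-angle: c=0.139688, s=0.990196. N=√(6·1·6·1)=6.000000
k: max(0,(1)−(1))=0 … min(2+(1),2−(1))=1
  k=0: (−1)^0·6.0000/(6)·0.1397^4·0.9902^0 = +0.000381
  k=1: (−1)^1·6.0000/(2)·0.1397^2·0.9902^2 = -0.057396
d^2_{1,1}(2.8613) = +0.000381 -0.057396 = -0.057015
Phases: e^{-i·(1)·5.9226}=+0.935690+0.352822i, e^{-i·(1)·3.5630}=-0.912514+0.409045i ⇒ D=+0.056910-0.003466i

Re=0.0569 Im=-0.0035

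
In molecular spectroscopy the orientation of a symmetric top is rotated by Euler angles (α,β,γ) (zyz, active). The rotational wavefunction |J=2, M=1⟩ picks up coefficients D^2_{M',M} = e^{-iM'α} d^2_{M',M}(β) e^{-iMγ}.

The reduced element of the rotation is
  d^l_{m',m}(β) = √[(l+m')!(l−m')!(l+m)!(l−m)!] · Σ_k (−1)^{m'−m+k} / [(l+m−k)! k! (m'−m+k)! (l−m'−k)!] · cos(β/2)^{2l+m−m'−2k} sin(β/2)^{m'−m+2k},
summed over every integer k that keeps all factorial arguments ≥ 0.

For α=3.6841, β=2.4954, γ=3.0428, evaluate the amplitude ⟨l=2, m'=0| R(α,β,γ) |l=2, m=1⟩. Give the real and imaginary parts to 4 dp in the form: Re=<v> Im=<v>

First d^2_{0,1}(β=2.4954), then the phase factors e^{-i(0)α} and e^{-i(1)γ}:
Half-angle: c=0.317504, s=0.948257. N=√(2·2·6·1)=4.898979
The bounds max(0,m−m')=1 and min(l+m,l−m')=2 give 2 terms
  k=1: (−1)^0·4.8990/(2)·0.3175^3·0.9483^1 = +0.074345
  k=2: (−1)^1·4.8990/(2)·0.3175^1·0.9483^3 = -0.663137
d^2_{0,1}(2.4954) = +0.074345 -0.663137 = -0.588792
Phases: e^{-i·(0)·3.6841}=+1.000000+0.000000i, e^{-i·(1)·3.0428}=-0.995124-0.098632i ⇒ D=+0.585921+0.058074i

Re=0.5859 Im=0.0581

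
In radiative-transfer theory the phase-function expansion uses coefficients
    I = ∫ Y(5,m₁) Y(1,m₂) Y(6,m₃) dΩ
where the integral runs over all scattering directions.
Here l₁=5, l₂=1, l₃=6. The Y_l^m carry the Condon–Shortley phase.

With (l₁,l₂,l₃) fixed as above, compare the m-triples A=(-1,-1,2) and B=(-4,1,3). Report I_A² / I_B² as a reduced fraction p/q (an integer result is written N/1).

Shared (l₁,l₂,l₃)=(5,1,6): N and (l;000)² cancel in I_A²/I_B².
A: Δ = 0!·10!·2!/13! = 1/858; Racah Σ t=0..0: t=0:+1/34560 = 1/34560; ⇒ 3j(5 1 6; -1 -1 2)² = 14/429, sgn +1
B: Δ = 0!·10!·2!/13! = 1/858; Racah Σ t=0..0: t=0:+1/725760 = 1/725760; ⇒ 3j(5 1 6; -4 1 3)² = 1/286, sgn -1
I_A²/I_B² = (14/429)/(1/286) = 28/3

28/3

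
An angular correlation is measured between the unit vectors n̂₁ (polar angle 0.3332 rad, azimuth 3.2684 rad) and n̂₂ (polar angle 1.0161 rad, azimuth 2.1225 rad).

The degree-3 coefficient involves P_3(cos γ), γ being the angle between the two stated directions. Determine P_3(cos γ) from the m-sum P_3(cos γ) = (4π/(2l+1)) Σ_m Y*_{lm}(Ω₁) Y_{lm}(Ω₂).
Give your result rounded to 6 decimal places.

Addition theorem: P_3(cos γ) = (4π/7) Σ_m Y*_{lm}(Ω₁) Y_{lm}(Ω₂), m = −3…3:
  term(m=-3) = -0.00358 - 0.00109j   from Y*(Ω₁)=-0.01355 - 0.00542j, Y(Ω₂)=0.25537 - 0.02158j
  term(m=-2) = -0.02653 + 0.03018j   from Y*(Ω₁)=0.10001 + 0.02592j, Y(Ω₂)=-0.17524 + 0.34724j
  term(m=-1) = 0.01605 + 0.03548j   from Y*(Ω₁)=-0.36333 - 0.04632j, Y(Ω₂)=-0.05572 - 0.09054j
  term(m=+0) = -0.16380 + 0.00000j   from Y*(Ω₁)=0.51668 + 0.00000j, Y(Ω₂)=-0.31703 + 0.00000j
  term(m=+1) = 0.01605 - 0.03548j   from Y*(Ω₁)=0.36333 - 0.04632j, Y(Ω₂)=0.05572 - 0.09054j
  term(m=+2) = -0.02653 - 0.03018j   from Y*(Ω₁)=0.10001 - 0.02592j, Y(Ω₂)=-0.17524 - 0.34724j
  term(m=+3) = -0.00358 + 0.00109j   from Y*(Ω₁)=0.01355 - 0.00542j, Y(Ω₂)=-0.25537 - 0.02158j
Σ over m = -0.19191 - 0.00000j; ×(4π/7) → -0.34452 - 0.00000j. Real part: -0.344517

-0.344517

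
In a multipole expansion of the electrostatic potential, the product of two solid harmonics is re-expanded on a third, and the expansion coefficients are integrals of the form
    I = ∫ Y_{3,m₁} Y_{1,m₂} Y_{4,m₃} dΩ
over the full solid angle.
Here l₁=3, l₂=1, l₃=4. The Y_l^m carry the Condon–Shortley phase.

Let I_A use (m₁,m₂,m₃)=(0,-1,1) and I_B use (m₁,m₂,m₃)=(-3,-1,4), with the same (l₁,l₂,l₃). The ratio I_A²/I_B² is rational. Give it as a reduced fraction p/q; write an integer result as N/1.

Same 3,1,4: normalisation and zero-m 3j drop out of the ratio.
A: Δ: 0! 6! 2! / 9! → 1/252; sum: t=0:+1/72 = 1/72; 3j²(3 1 4; 0 -1 1) = Δ·Π!·Σ² = 5/126  (sign -1)
B: Δ: 0! 6! 2! / 9! → 1/252; sum: t=0:+1/1440 = 1/1440; 3j²(3 1 4; -3 -1 4) = Δ·Π!·Σ² = 1/9  (sign +1)
I_A²/I_B² = (5/126)/(1/9) = 5/14

5/14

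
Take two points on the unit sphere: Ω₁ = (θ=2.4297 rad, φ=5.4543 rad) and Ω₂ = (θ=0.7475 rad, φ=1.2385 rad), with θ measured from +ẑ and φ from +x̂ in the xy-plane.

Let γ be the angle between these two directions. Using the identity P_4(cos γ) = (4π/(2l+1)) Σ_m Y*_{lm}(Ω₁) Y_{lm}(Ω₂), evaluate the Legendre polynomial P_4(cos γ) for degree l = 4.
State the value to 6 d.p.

-0.317287

Term-by-term m-sum for l=4 (normalisation 4π/9 = 1.396263):
  m=-4: (-0.079379, 0.013949) × (0.022614, 0.091767) = (-0.003075, -0.006969)  (running Σ = (-0.003075, -0.006969))
  m=-3: (0.209534, 0.160927) × (-0.242188, 0.156573) = (-0.075943, -0.006167)  (running Σ = (-0.079018, -0.013136))
  m=-2: (-0.037360, -0.428468) × (-0.336485, -0.263633) = (-0.100387, 0.154022)  (running Σ = (-0.179406, 0.140886))
  m=-1: (-0.160114, 0.174682) × (0.058864, -0.170573) = (0.020371, 0.037594)  (running Σ = (-0.159034, 0.178480))
  m=0: (-0.285203, -0.000000) × (-0.318469, 0.000000) = (0.090828, 0.000000)  (running Σ = (-0.068206, 0.178480))
  m=1: (0.160114, 0.174682) × (-0.058864, -0.170573) = (0.020371, -0.037594)  (running Σ = (-0.047835, 0.140886))
  m=2: (-0.037360, 0.428468) × (-0.336485, 0.263633) = (-0.100387, -0.154022)  (running Σ = (-0.148222, -0.013136))
  m=3: (-0.209534, 0.160927) × (0.242188, 0.156573) = (-0.075943, 0.006167)  (running Σ = (-0.224165, -0.006969))
  m=4: (-0.079379, -0.013949) × (0.022614, -0.091767) = (-0.003075, 0.006969)  (running Σ = (-0.227240, 0.000000))
Total Σ_m = (-0.227240, 0.000000). Multiply by 1.396263: (-0.317287, 0.000000). P_4(cos γ) = -0.317287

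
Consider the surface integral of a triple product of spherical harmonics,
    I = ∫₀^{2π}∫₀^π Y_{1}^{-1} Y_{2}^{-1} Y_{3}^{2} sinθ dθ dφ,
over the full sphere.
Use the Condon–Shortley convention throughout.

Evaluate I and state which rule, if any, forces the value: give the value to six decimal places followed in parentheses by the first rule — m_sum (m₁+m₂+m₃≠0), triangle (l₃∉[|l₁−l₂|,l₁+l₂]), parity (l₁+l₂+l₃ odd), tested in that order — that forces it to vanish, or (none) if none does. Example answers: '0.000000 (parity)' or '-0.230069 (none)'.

Rules hold: Σm=0, L=6 even, 1≤3≤3.
N = 3·5·7 = 105
Δ = 0!·2!·4!/7! = 1/105
Racah Σ t=0..0: t=0:+1/4 = 1/4
⇒ 3j(1 2 3; 0 0 0)² = 3/35, sgn -1
Racah Σ t=0..0: t=0:+1/12 = 1/12
⇒ 3j(1 2 3; -1 -1 2)² = 2/21, sgn -1
4πI² = N·(3j₀)²·(3jₘ)² = 6/7
I = +1·√(0.857143/4π) = 0.26116903
No selection rule forces the value: the integral is nonzero (none).

0.261169 (none)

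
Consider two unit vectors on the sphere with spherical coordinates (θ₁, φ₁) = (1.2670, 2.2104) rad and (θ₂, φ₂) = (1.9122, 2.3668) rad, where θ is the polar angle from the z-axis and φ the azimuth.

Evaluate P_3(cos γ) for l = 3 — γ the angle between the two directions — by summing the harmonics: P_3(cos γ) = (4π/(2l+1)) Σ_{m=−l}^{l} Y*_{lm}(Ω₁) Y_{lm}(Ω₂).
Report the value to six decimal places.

0.041276

Addition theorem: P_3(cos γ) = (4π/7) Σ_m Y*_{lm}(Ω₁) Y_{lm}(Ω₂), m = −3…3:
  m=-3: Y*=(0.340761, 0.123621)  Y=(0.238855, -0.254559)  product (0.112861, -0.057216)
  m=-2: Y*=(-0.080022, -0.266613)  Y=(-0.006444, -0.303746)  product (-0.080467, 0.026024)
  m=-1: Y*=(0.101708, -0.136717)  Y=(0.095640, 0.093633)  product (0.022528, -0.003552)
  m=+0: Y*=(-0.284952, -0.000000)  Y=(0.304800, 0.000000)  product (-0.086853, -0.000000)
  m=+1: Y*=(-0.101708, -0.136717)  Y=(-0.095640, 0.093633)  product (0.022528, 0.003552)
  m=+2: Y*=(-0.080022, 0.266613)  Y=(-0.006444, 0.303746)  product (-0.080467, -0.026024)
  m=+3: Y*=(-0.340761, 0.123621)  Y=(-0.238855, -0.254559)  product (0.112861, 0.057216)
Accumulated sum (0.022992, 0.000000); after 4π/(2l+1) scaling, (0.041276, 0.000000) ⇒ P_3 = 0.041276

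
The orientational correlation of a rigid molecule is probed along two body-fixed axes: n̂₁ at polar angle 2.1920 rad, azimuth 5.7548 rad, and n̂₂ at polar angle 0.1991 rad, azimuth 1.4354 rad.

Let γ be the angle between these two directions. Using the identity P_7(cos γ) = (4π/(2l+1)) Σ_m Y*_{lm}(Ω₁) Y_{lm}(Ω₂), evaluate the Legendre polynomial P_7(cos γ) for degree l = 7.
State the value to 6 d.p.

Term-by-term m-sum for l=7 (normalisation 4π/15 = 0.837758):
  [-7]  conj(Y_{7,-7})(Ω₁) = -0.099794+0.062164i ; Y_{7,-7}(Ω₂) = -0.000005+0.000003i ; Δ = +0.000000-0.000001i
  [-6]  conj(Y_{7,-6})(Ω₁) = +0.314730-0.009041i ; Y_{7,-6}(Ω₂) = -0.000076-0.000080i ; Δ = -0.000024-0.000024i
  [-5]  conj(Y_{7,-5})(Ω₁) = -0.389781-0.212769i ; Y_{7,-5}(Ω₂) = +0.000800-0.000995i ; Δ = -0.000523+0.000218i
  [-4]  conj(Y_{7,-4})(Ω₁) = +0.135395+0.224473i ; Y_{7,-4}(Ω₂) = +0.008954+0.005386i ; Δ = +0.000003+0.002739i
  [-3]  conj(Y_{7,-3})(Ω₁) = +0.002519+0.175377i ; Y_{7,-3}(Ω₂) = -0.024221+0.056313i ; Δ = -0.009937-0.004106i
  [-2]  conj(Y_{7,-2})(Ω₁) = +0.173287-0.306889i ; Y_{7,-2}(Ω₂) = -0.238954-0.066336i ; Δ = -0.061766+0.061837i
  [-1]  conj(Y_{7,-1})(Ω₁) = +0.027177-0.015864i ; Y_{7,-1}(Ω₂) = +0.082343-0.604445i ; Δ = -0.007351-0.017733i
  [+0]  conj(Y_{7,0})(Ω₁) = -0.352102-0.000000i ; Y_{7,0}(Ω₂) = +0.564498+0.000000i ; Δ = -0.198761-0.000000i
  [+1]  conj(Y_{7,1})(Ω₁) = -0.027177-0.015864i ; Y_{7,1}(Ω₂) = -0.082343-0.604445i ; Δ = -0.007351+0.017733i
  [+2]  conj(Y_{7,2})(Ω₁) = +0.173287+0.306889i ; Y_{7,2}(Ω₂) = -0.238954+0.066336i ; Δ = -0.061766-0.061837i
  [+3]  conj(Y_{7,3})(Ω₁) = -0.002519+0.175377i ; Y_{7,3}(Ω₂) = +0.024221+0.056313i ; Δ = -0.009937+0.004106i
  [+4]  conj(Y_{7,4})(Ω₁) = +0.135395-0.224473i ; Y_{7,4}(Ω₂) = +0.008954-0.005386i ; Δ = +0.000003-0.002739i
  [+5]  conj(Y_{7,5})(Ω₁) = +0.389781-0.212769i ; Y_{7,5}(Ω₂) = -0.000800-0.000995i ; Δ = -0.000523-0.000218i
  [+6]  conj(Y_{7,6})(Ω₁) = +0.314730+0.009041i ; Y_{7,6}(Ω₂) = -0.000076+0.000080i ; Δ = -0.000024+0.000024i
  [+7]  conj(Y_{7,7})(Ω₁) = +0.099794+0.062164i ; Y_{7,7}(Ω₂) = +0.000005+0.000003i ; Δ = +0.000000+0.000001i
Total Σ_m = -0.357957+0.000000i. Multiply by 0.837758: -0.299882+0.000000i. P_7(cos γ) = -0.299882

-0.299882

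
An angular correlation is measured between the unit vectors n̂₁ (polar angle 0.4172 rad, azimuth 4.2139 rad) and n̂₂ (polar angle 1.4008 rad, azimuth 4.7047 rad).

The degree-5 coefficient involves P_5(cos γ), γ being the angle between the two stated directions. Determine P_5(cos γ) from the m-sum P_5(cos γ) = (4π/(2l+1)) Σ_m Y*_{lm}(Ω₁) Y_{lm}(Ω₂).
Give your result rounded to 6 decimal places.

Term-by-term m-sum for l=5 (normalisation 4π/11 = 1.142397):
  [-5]  conj(Y_{5,-5})(Ω₁) = -0.003065+0.004039i ; Y_{5,-5}(Ω₂) = -0.016590+0.431312i ; Δ = -0.001691-0.001389i
  [-4]  conj(Y_{5,-4})(Ω₁) = -0.014854-0.032982i ; Y_{5,-4}(Ω₂) = +0.234185+0.007205i ; Δ = -0.003241-0.007831i
  [-3]  conj(Y_{5,-3})(Ω₁) = +0.149688+0.011297i ; Y_{5,-3}(Ω₂) = -0.005671+0.245819i ; Δ = -0.003626+0.036732i
  [-2]  conj(Y_{5,-2})(Ω₁) = -0.208171+0.322063i ; Y_{5,-2}(Ω₂) = +0.254568+0.003915i ; Δ = -0.054255+0.081172i
  [-1]  conj(Y_{5,-1})(Ω₁) = -0.246254-0.452389i ; Y_{5,-1}(Ω₂) = -0.001496+0.194603i ; Δ = +0.088405-0.047245i
  [+0]  conj(Y_{5,0})(Ω₁) = +0.053863-0.000000i ; Y_{5,0}(Ω₂) = +0.258163+0.000000i ; Δ = +0.013906+0.000000i
  [+1]  conj(Y_{5,1})(Ω₁) = +0.246254-0.452389i ; Y_{5,1}(Ω₂) = +0.001496+0.194603i ; Δ = +0.088405+0.047245i
  [+2]  conj(Y_{5,2})(Ω₁) = -0.208171-0.322063i ; Y_{5,2}(Ω₂) = +0.254568-0.003915i ; Δ = -0.054255-0.081172i
  [+3]  conj(Y_{5,3})(Ω₁) = -0.149688+0.011297i ; Y_{5,3}(Ω₂) = +0.005671+0.245819i ; Δ = -0.003626-0.036732i
  [+4]  conj(Y_{5,4})(Ω₁) = -0.014854+0.032982i ; Y_{5,4}(Ω₂) = +0.234185-0.007205i ; Δ = -0.003241+0.007831i
  [+5]  conj(Y_{5,5})(Ω₁) = +0.003065+0.004039i ; Y_{5,5}(Ω₂) = +0.016590+0.431312i ; Δ = -0.001691+0.001389i
Accumulated sum +0.065089+0.000000i; after 4π/(2l+1) scaling, +0.074357+0.000000i ⇒ P_5 = 0.074357

0.074357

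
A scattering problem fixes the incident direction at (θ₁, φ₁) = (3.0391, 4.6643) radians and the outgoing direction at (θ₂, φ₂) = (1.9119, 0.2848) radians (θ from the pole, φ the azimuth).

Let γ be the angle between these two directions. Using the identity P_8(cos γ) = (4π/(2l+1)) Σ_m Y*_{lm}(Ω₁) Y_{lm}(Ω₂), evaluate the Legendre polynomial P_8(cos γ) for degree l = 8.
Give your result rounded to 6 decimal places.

Summing Y*_{l m}(θ₁,φ₁)·Y_{l m}(θ₂,φ₂) over m ∈ [−8, 8]; prefactor 4π/(2·8+1) = 0.739198:
  [-8]  conj(Y_{8,-8})(Ω₁) = (0.000000, -0.000000) ; Y_{8,-8}(Ω₂) = (-0.208412, -0.243651) ; Δ = (-0.000000, -0.000000)
  [-7]  conj(Y_{8,-7})(Ω₁) = (-0.000000, -0.000000) ; Y_{8,-7}(Ω₂) = (0.186803, 0.415174) ; Δ = (0.000000, -0.000000)
  [-6]  conj(Y_{8,-6})(Ω₁) = (-0.000006, 0.000002) ; Y_{8,-6}(Ω₂) = (-0.024614, -0.177225) ; Δ = (0.000000, 0.000001)
  [-5]  conj(Y_{8,-5})(Ω₁) = (0.000026, 0.000104) ; Y_{8,-5}(Ω₂) = (0.039077, -0.264287) ; Δ = (0.000029, -0.000003)
  [-4]  conj(Y_{8,-4})(Ω₁) = (0.001416, -0.000276) ; Y_{8,-4}(Ω₂) = (-0.122283, 0.265512) ; Δ = (-0.000100, 0.000410)
  [-3]  conj(Y_{8,-3})(Ω₁) = (-0.002068, -0.014237) ; Y_{8,-3}(Ω₂) = (-0.092947, 0.106748) ; Δ = (0.001712, 0.001103)
  [-2]  conj(Y_{8,-2})(Ω₁) = (-0.101460, 0.009788) ; Y_{8,-2}(Ω₂) = (0.265960, -0.170322) ; Δ = (-0.025317, 0.019884)
  [-1]  conj(Y_{8,-1})(Ω₁) = (0.022104, 0.459303) ; Y_{8,-1}(Ω₂) = (0.080463, -0.023556) ; Δ = (0.012598, 0.036436)
  [+0]  conj(Y_{8,0})(Ω₁) = (0.953270, -0.000000) ; Y_{8,0}(Ω₂) = (-0.318420, 0.000000) ; Δ = (-0.303541, 0.000000)
  [+1]  conj(Y_{8,1})(Ω₁) = (-0.022104, 0.459303) ; Y_{8,1}(Ω₂) = (-0.080463, -0.023556) ; Δ = (0.012598, -0.036436)
  [+2]  conj(Y_{8,2})(Ω₁) = (-0.101460, -0.009788) ; Y_{8,2}(Ω₂) = (0.265960, 0.170322) ; Δ = (-0.025317, -0.019884)
  [+3]  conj(Y_{8,3})(Ω₁) = (0.002068, -0.014237) ; Y_{8,3}(Ω₂) = (0.092947, 0.106748) ; Δ = (0.001712, -0.001103)
  [+4]  conj(Y_{8,4})(Ω₁) = (0.001416, 0.000276) ; Y_{8,4}(Ω₂) = (-0.122283, -0.265512) ; Δ = (-0.000100, -0.000410)
  [+5]  conj(Y_{8,5})(Ω₁) = (-0.000026, 0.000104) ; Y_{8,5}(Ω₂) = (-0.039077, -0.264287) ; Δ = (0.000029, 0.000003)
  [+6]  conj(Y_{8,6})(Ω₁) = (-0.000006, -0.000002) ; Y_{8,6}(Ω₂) = (-0.024614, 0.177225) ; Δ = (0.000000, -0.000001)
  [+7]  conj(Y_{8,7})(Ω₁) = (0.000000, -0.000000) ; Y_{8,7}(Ω₂) = (-0.186803, 0.415174) ; Δ = (0.000000, 0.000000)
  [+8]  conj(Y_{8,8})(Ω₁) = (0.000000, 0.000000) ; Y_{8,8}(Ω₂) = (-0.208412, 0.243651) ; Δ = (-0.000000, 0.000000)
Accumulated sum (-0.325696, 0.000000); after 4π/(2l+1) scaling, (-0.240754, 0.000000) ⇒ P_8 = -0.240754

-0.240754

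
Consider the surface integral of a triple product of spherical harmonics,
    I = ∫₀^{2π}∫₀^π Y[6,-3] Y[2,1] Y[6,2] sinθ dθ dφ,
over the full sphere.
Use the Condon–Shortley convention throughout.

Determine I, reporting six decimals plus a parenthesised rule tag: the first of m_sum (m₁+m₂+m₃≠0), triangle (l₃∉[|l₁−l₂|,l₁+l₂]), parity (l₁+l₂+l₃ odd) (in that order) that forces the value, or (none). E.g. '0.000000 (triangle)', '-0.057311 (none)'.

-0.140463 (none)

Rules hold: Σm=0, L=14 even, 4≤6≤8.
N = 13·5·13 = 845
Δ = 2!·10!·2!/15! = 1/90090
Racah Σ t=0..2: t=0:+1/69120 t=1:−1/14400 t=2:+1/69120 = -7/172800
⇒ 3j(6 2 6; 0 0 0)² = 14/715, sgn -1
Racah Σ t=1..2: t=1:−1/161280 t=2:+1/60480 = 1/96768
⇒ 3j(6 2 6; -3 1 2)² = 15/1001, sgn +1
4πI² = N·(3j₀)²·(3jₘ)² = 30/121
I = -1·√(0.247934/4π) = -0.14046335
No selection rule forces the value: the integral is nonzero (none).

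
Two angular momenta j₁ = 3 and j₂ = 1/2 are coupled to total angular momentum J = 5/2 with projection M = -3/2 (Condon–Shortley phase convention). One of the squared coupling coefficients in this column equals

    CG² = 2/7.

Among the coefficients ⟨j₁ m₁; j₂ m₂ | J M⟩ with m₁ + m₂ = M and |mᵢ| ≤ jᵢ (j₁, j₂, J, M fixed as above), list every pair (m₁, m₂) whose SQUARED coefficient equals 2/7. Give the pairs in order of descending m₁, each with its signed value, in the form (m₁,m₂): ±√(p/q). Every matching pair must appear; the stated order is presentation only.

Admissible pairs with m₁+m₂ = M = -3/2: (-2,1/2), (-1,-1/2)
  (m₁,m₂)=(-1,-1/2): CG² = 2/7, CG = +√(2/7)   ← matches the target
  (m₁,m₂)=(-2,1/2): CG² = 5/7, CG = −√(5/7)
Pairs with CG² = 2/7: (-1,-1/2): +√(2/7)

(-1,-1/2): +√(2/7)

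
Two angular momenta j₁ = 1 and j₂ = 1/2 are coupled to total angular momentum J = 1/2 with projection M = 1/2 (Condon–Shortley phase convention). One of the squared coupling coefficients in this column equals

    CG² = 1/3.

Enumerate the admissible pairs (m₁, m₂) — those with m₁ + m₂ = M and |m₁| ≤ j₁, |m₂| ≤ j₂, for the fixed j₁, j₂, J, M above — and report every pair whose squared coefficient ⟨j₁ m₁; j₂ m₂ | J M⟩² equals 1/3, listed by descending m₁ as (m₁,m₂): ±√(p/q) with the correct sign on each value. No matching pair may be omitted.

(0,1/2): −√(1/3)

Admissible pairs with m₁+m₂ = M = 1/2: (0,1/2), (1,-1/2)
  (m₁,m₂)=(1,-1/2): CG² = 2/3, CG = +√(2/3)
  (m₁,m₂)=(0,1/2): CG² = 1/3, CG = −√(1/3)   ← matches the target
Pairs with CG² = 1/3: (0,1/2): −√(1/3)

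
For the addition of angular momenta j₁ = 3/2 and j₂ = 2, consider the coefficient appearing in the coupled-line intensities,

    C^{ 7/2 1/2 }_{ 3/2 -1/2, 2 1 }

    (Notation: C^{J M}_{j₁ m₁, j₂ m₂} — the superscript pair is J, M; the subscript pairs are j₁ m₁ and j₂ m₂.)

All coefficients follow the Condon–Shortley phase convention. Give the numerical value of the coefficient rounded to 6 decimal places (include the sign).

+√(12/35) ≈ +0.585540

j₁+j₂−J=0  J+j₁−j₂=3  J−j₁+j₂=4  j₁+j₂+J+1=8
(j₁±m₁, j₂±m₂, J±M) = (1,2,3,1,4,3)
P² = 1728/35
sum k=0..0:
  [0] +1/12 = 1/12
S = 1/12
C² = P²·S² = 12/35 ; C = +0.585540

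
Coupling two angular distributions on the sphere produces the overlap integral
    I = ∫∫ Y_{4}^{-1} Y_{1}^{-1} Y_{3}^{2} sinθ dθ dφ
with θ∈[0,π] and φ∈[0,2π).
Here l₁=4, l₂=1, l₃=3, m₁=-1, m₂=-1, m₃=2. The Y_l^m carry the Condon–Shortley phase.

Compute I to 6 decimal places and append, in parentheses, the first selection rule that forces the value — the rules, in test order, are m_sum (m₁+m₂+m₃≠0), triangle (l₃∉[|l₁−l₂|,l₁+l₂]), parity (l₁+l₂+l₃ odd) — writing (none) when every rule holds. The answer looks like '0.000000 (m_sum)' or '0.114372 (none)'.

Checks pass: Σm=0; 8 even; l₃=3∈[3,5].
(2·4+1)(2·1+1)(2·3+1) = 189
Δ: 2! 6! 0! / 9! → 1/252
sum: t=1:−1/36 = -1/36
3j²(4 1 3; 0 0 0) = Δ·Π!·Σ² = 4/63  (sign +1)
sum: t=0:+1/240 = 1/240
3j²(4 1 3; -1 -1 2) = Δ·Π!·Σ² = 1/84  (sign -1)
combine: 4πI² = 189·4/63·1/84 = 1/7
take √, sign -1: I = -0.10662181
No selection rule forces the value: the integral is nonzero (none).

-0.106622 (none)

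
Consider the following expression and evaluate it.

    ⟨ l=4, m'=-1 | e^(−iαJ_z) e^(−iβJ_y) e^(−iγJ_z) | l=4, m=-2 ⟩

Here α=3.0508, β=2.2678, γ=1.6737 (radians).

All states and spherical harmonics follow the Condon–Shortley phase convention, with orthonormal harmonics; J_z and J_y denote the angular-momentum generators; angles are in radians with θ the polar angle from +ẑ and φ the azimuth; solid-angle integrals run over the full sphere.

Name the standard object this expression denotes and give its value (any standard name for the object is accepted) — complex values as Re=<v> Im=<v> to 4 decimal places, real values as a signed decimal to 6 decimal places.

This is a Wigner D-matrix element — the rotation-matrix element ⟨l m'| R(α,β,γ) |l m⟩ in the angular-momentum basis.
D^4_{-1,-2}(3.0508,2.2678,1.6737) = e^{-i·-1·3.0508}·d^4_{-1,-2}(2.2678)·e^{-i·-2·1.6737}. Compute d first:
Half-angle: c=0.423129, s=0.906069. N=√(6·120·2·720)=1018.233765
Admissible k: 0..2 (factorial args all ≥0)
  k=0: (−1)^1·1018.2338/(240)·0.4231^7·0.9061^1 = -0.009335
  k=1: (−1)^2·1018.2338/(48)·0.4231^5·0.9061^3 = +0.214021
  k=2: (−1)^3·1018.2338/(72)·0.4231^3·0.9061^5 = -0.654247
d^4_{-1,-2}(2.2678) = -0.009335 +0.214021 -0.654247 = -0.449561
Phases: e^{-i·(-1)·3.0508}=-0.995881+0.090668i, e^{-i·(-2)·1.6737}=-0.978896-0.204358i ⇒ D=-0.446590-0.051592i

Wigner D-matrix element, Re=-0.4466 Im=-0.0516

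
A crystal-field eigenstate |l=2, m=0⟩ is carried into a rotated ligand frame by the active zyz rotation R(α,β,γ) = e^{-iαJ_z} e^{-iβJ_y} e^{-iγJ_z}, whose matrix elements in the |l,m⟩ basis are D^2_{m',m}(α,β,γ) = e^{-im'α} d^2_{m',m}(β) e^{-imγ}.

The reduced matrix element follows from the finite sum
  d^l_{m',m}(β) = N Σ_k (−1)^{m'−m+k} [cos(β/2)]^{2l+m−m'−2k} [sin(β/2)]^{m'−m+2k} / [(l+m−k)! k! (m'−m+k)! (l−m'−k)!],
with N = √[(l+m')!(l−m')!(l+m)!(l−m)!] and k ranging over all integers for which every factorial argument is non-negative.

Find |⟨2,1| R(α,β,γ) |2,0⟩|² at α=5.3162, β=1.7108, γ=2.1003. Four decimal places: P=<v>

P=0.0286

First d^2_{1,0}(β=1.7108), then the phase factors e^{-i(1)α} and e^{-i(0)γ}:
Half-angle: c=0.655917, s=0.754833. N=√(6·1·2·2)=4.898979
k∈{0,1} keeps every argument non-negative
  k=0: (−1)^1·4.8990/(2)·0.6559^3·0.7548^1 = -0.521762
  k=1: (−1)^2·4.8990/(2)·0.6559^1·0.7548^3 = +0.690999
d^2_{1,0}(1.7108) = -0.521762 +0.690999 = +0.169237
|D^2_{1,0}|² = |d^2_{1,0}(β)|² = (+0.169237)² = 0.028641 (the z-rotation phases have unit modulus)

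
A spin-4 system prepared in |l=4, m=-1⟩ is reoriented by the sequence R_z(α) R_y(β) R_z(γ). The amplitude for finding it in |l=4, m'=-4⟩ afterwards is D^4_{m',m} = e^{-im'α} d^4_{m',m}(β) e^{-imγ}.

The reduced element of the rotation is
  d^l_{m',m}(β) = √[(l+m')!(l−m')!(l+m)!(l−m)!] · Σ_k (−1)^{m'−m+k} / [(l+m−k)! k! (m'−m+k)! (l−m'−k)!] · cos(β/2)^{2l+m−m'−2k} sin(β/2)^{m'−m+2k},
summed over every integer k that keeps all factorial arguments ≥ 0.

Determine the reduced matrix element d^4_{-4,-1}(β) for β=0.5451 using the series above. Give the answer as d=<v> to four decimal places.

d^4_{-4,-1}(β=0.5451) via the finite sum:
Half-angle: c=0.963088, s=0.269188. N=√(1·40320·6·120)=5387.986637
k∈{3} keeps every argument non-negative
  k=3: (−1)^0·5387.9866/(720)·0.9631^5·0.2692^3 = +0.120946
d^4_{-4,-1}(0.5451) = +0.120946

d=0.1209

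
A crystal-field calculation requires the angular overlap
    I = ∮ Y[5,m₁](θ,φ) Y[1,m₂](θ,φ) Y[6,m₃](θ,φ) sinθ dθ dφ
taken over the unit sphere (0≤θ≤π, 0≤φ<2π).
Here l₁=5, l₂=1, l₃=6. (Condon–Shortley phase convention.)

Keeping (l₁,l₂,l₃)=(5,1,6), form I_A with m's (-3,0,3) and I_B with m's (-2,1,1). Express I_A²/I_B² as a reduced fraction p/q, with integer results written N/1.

l's match ⇒ only the (l;m) 3-j factors differ between A and B.
A: triangle coeff Δ(5,1,6) = 1/858; Σ_t [0,0]: t=0:+1/80640 = 1/80640; (3j)²=9/286 [(5 1 6; -3 0 3)], sign=-1
B: triangle coeff Δ(5,1,6) = 1/858; Σ_t [0,0]: t=0:+1/60480 = 1/60480; (3j)²=5/429 [(5 1 6; -2 1 1)], sign=-1
I_A²/I_B² = (9/286)/(5/429) = 27/10

27/10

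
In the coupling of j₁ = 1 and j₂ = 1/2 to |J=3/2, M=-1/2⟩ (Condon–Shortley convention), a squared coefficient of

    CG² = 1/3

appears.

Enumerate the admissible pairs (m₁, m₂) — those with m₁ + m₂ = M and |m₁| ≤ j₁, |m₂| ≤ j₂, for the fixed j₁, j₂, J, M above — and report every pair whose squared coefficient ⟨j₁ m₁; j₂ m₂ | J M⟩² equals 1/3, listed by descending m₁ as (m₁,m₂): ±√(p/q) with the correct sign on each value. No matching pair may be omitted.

Admissible pairs with m₁+m₂ = M = -1/2: (-1,1/2), (0,-1/2)
  (m₁,m₂)=(0,-1/2): CG² = 2/3, CG = +√(2/3)
  (m₁,m₂)=(-1,1/2): CG² = 1/3, CG = +√(1/3)   ← matches the target
Pairs with CG² = 1/3: (-1,1/2): +√(1/3)

(-1,1/2): +√(1/3)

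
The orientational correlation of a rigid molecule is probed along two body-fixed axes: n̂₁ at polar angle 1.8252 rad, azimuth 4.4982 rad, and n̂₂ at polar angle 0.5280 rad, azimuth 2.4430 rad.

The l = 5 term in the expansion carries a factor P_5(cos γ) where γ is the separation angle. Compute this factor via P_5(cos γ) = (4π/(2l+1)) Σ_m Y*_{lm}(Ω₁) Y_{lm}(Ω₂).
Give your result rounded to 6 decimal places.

-0.201700

Term-by-term m-sum for l=5 (normalisation 4π/11 = 1.142397):
  term(m=-5) = -0.003913-0.004465i   from Y*(Ω₁)=-0.345878-0.188887i, Y(Ω₂)=+0.014144+0.005185i
  term(m=-4) = +0.009493-0.024709i   from Y*(Ω₁)=-0.212230+0.244906i, Y(Ω₂)=-0.076806+0.027795i
  term(m=-3) = -0.033858+0.004000i   from Y*(Ω₁)=-0.080803-0.107947i, Y(Ω₂)=+0.126727-0.218798i
  term(m=-2) = -0.084334-0.122747i   from Y*(Ω₁)=-0.294355+0.134420i, Y(Ω₂)=+0.079499+0.453306i
  term(m=-1) = -0.010333+0.019636i   from Y*(Ω₁)=-0.013014-0.059829i, Y(Ω₂)=-0.277510-0.233077i
  term(m=+0) = +0.069332+0.000000i   from Y*(Ω₁)=-0.318436-0.000000i, Y(Ω₂)=-0.217726+0.000000i
  term(m=+1) = -0.010333-0.019636i   from Y*(Ω₁)=+0.013014-0.059829i, Y(Ω₂)=+0.277510-0.233077i
  term(m=+2) = -0.084334+0.122747i   from Y*(Ω₁)=-0.294355-0.134420i, Y(Ω₂)=+0.079499-0.453306i
  term(m=+3) = -0.033858-0.004000i   from Y*(Ω₁)=+0.080803-0.107947i, Y(Ω₂)=-0.126727-0.218798i
  term(m=+4) = +0.009493+0.024709i   from Y*(Ω₁)=-0.212230-0.244906i, Y(Ω₂)=-0.076806-0.027795i
  term(m=+5) = -0.003913+0.004465i   from Y*(Ω₁)=+0.345878-0.188887i, Y(Ω₂)=-0.014144+0.005185i
Total Σ_m = -0.176559+0.000000i. Multiply by 1.142397: -0.201700+0.000000i. P_5(cos γ) = -0.201700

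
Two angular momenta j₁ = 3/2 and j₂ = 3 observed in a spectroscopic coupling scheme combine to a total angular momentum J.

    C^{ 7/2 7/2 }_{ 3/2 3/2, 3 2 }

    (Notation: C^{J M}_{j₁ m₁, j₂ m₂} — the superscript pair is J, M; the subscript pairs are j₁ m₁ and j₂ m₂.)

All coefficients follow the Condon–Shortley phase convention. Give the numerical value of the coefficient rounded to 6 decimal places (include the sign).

+√(1/3) = +0.577350

triangle: 1!·2!·5!/9! = 240/362880
(j±m)!: 3!·0!·5!·1!·7!·0! = 3628800
prefactor² = (2J+1)·Δ·N² = 19200
  k=0: +1/(0!·1!·0!·5!·2!·0!) = 1/240
Σ = 1/240  ⇒  CG² = 19200·(1/240)² = 1/3
CG = +√(1/3) = +0.577350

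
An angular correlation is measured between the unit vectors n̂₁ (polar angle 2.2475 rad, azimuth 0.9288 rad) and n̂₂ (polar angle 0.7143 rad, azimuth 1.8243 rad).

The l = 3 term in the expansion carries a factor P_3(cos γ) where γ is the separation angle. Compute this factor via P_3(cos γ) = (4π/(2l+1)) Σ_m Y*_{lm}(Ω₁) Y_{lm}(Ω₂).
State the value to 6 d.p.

Addition theorem: P_3(cos γ) = (4π/7) Σ_m Y*_{lm}(Ω₁) Y_{lm}(Ω₂), m = −3…3:
  m=-3: (-0.185379, 0.068762) × (0.080849, 0.084976) = (-0.020831, -0.010194)  (running Σ = (-0.020831, -0.010194))
  m=-2: (0.110047, -0.373124) × (-0.289682, 0.160900) = (0.028157, 0.125794)  (running Σ = (0.007326, 0.115600))
  m=-1: (0.144961, 0.193888) × (-0.098457, -0.380029) = (0.059411, -0.074179)  (running Σ = (0.066737, 0.041421))
  m=0: (0.242854, -0.000000) × (-0.041082, 0.000000) = (-0.009977, 0.000000)  (running Σ = (0.056760, 0.041421))
  m=1: (-0.144961, 0.193888) × (0.098457, -0.380029) = (0.059411, 0.074179)  (running Σ = (0.116170, 0.115600))
  m=2: (0.110047, 0.373124) × (-0.289682, -0.160900) = (0.028157, -0.125794)  (running Σ = (0.144327, -0.010194))
  m=3: (0.185379, 0.068762) × (-0.080849, 0.084976) = (-0.020831, 0.010194)  (running Σ = (0.123496, 0.000000))
Σ over m = (0.123496, 0.000000); ×(4π/7) → (0.221700, 0.000000). Real part: 0.221700

0.221700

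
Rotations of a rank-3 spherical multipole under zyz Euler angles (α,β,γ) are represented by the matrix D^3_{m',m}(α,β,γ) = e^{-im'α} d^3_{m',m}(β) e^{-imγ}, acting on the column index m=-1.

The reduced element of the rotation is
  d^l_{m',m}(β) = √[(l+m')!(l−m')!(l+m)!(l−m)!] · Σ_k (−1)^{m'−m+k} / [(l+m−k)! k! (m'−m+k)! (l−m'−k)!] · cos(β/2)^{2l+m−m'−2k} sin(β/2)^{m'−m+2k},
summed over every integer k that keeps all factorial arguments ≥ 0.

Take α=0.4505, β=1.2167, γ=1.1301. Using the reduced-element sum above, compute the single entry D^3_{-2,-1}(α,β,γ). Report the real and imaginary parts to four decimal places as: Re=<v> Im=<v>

Re=-0.0089 Im=0.0180

D^3_{-2,-1}(0.4505,1.2167,1.1301) = e^{-i·-2·0.4505}·d^3_{-2,-1}(1.2167)·e^{-i·-1·1.1301}. Compute d first:
With c≡cos(β/2)=0.820592 and s≡sin(β/2)=0.571514, N=[1·120·2·24]^{1/2}=75.894664
k: max(0,(-1)−(-2))=1 … min(3+(-1),3−(-2))=2
  k=1: (−1)^0·75.8947/(24)·0.8206^5·0.5715^1 = +0.672456
  k=2: (−1)^1·75.8947/(12)·0.8206^3·0.5715^3 = -0.652369
d^3_{-2,-1}(1.2167) = +0.672456 -0.652369 = +0.020087
D = (+0.620826+0.783948i)·(+0.020087)·(+0.426569+0.904455i) = -0.008923+0.017996i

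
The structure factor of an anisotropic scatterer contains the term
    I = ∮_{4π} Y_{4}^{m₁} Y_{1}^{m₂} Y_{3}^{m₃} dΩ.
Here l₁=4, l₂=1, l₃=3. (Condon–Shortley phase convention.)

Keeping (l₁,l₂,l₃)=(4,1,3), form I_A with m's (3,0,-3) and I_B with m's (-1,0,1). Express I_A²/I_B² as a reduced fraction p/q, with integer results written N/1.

l's match ⇒ only the (l;m) 3-j factors differ between A and B.
A: triangle coeff Δ(4,1,3) = 1/252; Σ_t [1,1]: t=1:−1/720 = -1/720; (3j)²=1/36 [(4 1 3; 3 0 -3)], sign=-1
B: triangle coeff Δ(4,1,3) = 1/252; Σ_t [1,1]: t=1:−1/48 = -1/48; (3j)²=5/84 [(4 1 3; -1 0 1)], sign=-1
I_A²/I_B² = (1/36)/(5/84) = 7/15

7/15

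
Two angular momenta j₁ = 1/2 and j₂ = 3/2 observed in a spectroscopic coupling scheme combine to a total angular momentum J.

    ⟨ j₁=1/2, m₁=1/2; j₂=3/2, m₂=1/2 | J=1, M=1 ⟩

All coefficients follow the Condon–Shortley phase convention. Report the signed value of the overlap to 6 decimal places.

√[3·1!0!2!/4! · 1!0!2!1!2!0!] = √(1)
  +(−1)^0/∏(0,1,0,2,0,0)! = 1/2  (running 1/2)
⟨..|..⟩ = √(1)·(1/2) = +0.500000

+√(1/4) = +0.500000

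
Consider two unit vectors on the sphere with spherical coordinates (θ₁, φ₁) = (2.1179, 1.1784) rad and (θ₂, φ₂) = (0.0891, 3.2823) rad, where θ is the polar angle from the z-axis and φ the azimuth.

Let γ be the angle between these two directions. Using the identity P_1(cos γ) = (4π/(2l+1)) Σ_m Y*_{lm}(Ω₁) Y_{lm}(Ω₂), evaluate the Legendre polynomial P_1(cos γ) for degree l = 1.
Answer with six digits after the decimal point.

-0.556773

Expand P_1 via completeness: Σ_{m} conj(Y_{1,m}) at Ω₁ times Y_{1,m} at Ω₂ —
  m=-1: (0.11283 + 0.27264j) × (-0.03044 + 0.00431j) = -0.00461 - 0.00781j  (running Σ = -0.00461 - 0.00781j)
  m=0: (-0.25418 + 0.00000j) × (0.48666 + 0.00000j) = -0.12370 + 0.00000j  (running Σ = -0.12831 - 0.00781j)
  m=1: (-0.11283 + 0.27264j) × (0.03044 + 0.00431j) = -0.00461 + 0.00781j  (running Σ = -0.13292 + 0.00000j)
Accumulated sum -0.13292 + 0.00000j; after 4π/(2l+1) scaling, -0.55677 + 0.00000j ⇒ P_1 = -0.556773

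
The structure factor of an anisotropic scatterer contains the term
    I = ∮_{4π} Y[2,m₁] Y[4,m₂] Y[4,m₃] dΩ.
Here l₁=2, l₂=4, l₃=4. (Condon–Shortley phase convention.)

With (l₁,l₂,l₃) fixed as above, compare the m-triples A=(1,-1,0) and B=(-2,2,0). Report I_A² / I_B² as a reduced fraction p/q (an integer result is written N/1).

Same 2,4,4: normalisation and zero-m 3j drop out of the ratio.
A: Δ: 2! 2! 6! / 11! → 1/13860; sum: t=0:+1/72 t=1:−1/96 = 1/288; 3j²(2 4 4; 1 -1 0) = Δ·Π!·Σ² = 1/462  (sign +1)
B: Δ: 2! 2! 6! / 11! → 1/13860; sum: t=2:+1/192 = 1/192; 3j²(2 4 4; -2 2 0) = Δ·Π!·Σ² = 3/77  (sign +1)
I_A²/I_B² = (1/462)/(3/77) = 1/18

1/18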